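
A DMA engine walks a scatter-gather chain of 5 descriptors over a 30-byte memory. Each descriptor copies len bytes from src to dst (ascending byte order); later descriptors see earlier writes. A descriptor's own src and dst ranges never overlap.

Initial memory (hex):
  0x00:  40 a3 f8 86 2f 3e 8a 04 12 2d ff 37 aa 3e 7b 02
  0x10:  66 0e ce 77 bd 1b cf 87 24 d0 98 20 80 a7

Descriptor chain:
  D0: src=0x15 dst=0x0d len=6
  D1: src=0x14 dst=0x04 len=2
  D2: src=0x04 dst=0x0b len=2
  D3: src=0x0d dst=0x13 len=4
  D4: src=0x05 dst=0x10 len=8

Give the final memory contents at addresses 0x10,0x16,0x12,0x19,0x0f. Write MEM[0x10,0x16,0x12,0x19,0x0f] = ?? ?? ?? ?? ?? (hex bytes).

MEM[0x10,0x16,0x12,0x19,0x0f] = 1b bd 04 d0 87

#0 dst[0x0d+6] := {0x1b,0xcf,0x87,0x24,0xd0,0x98}
#1 dst[0x04+2] := {0xbd,0x1b}
#2 dst[0x0b+2] := {0xbd,0x1b}
#3 dst[0x13+4] := {0x1b,0xcf,0x87,0x24}
#4 dst[0x10+8] := {0x1b,0x8a,0x04,0x12,0x2d,0xff,0xbd,0x1b}
query mem[0x10]=0x1b, mem[0x16]=0xbd, mem[0x12]=0x04, mem[0x19]=0xd0, mem[0x0f]=0x87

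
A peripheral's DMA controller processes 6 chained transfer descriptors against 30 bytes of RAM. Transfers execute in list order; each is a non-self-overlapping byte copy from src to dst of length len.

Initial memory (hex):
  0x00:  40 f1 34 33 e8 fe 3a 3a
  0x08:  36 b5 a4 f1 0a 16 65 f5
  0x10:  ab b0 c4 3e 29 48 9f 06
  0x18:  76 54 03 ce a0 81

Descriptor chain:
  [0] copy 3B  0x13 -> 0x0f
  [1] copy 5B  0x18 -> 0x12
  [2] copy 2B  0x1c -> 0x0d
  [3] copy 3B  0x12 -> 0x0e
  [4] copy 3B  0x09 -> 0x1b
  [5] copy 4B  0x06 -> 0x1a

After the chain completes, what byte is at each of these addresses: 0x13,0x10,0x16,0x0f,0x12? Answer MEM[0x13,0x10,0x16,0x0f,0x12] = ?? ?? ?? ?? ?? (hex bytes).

MEM[0x13,0x10,0x16,0x0f,0x12] = 54 03 a0 54 76

D0: mem[0x0f..0x11] <- [3e 29 48]
D1: mem[0x12..0x16] <- [76 54 03 ce a0]
D2: mem[0x0d..0x0e] <- [a0 81]
D3: mem[0x0e..0x10] <- [76 54 03]
D4: mem[0x1b..0x1d] <- [b5 a4 f1]
D5: mem[0x1a..0x1d] <- [3a 3a 36 b5]
query mem[0x13]=0x54, mem[0x10]=0x03, mem[0x16]=0xa0, mem[0x0f]=0x54, mem[0x12]=0x76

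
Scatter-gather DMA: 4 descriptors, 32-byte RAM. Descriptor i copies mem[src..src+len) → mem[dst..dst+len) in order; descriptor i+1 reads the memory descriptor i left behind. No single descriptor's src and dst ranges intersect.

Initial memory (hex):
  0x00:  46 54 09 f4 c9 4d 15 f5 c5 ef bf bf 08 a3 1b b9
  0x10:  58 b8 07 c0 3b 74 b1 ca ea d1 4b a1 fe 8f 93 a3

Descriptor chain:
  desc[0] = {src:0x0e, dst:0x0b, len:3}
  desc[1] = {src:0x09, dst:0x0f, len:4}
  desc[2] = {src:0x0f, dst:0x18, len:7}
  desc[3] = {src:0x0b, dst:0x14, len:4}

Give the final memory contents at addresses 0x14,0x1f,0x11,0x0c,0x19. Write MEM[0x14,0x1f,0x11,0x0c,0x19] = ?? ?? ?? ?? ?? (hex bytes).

MEM[0x14,0x1f,0x11,0x0c,0x19] = 1b a3 1b b9 bf

D0: mem[0x0b..0x0d] <- [1b b9 58]
D1: mem[0x0f..0x12] <- [ef bf 1b b9]
D2: mem[0x18..0x1e] <- [ef bf 1b b9 c0 3b 74]
D3: mem[0x14..0x17] <- [1b b9 58 1b]
query mem[0x14]=0x1b, mem[0x1f]=0xa3, mem[0x11]=0x1b, mem[0x0c]=0xb9, mem[0x19]=0xbf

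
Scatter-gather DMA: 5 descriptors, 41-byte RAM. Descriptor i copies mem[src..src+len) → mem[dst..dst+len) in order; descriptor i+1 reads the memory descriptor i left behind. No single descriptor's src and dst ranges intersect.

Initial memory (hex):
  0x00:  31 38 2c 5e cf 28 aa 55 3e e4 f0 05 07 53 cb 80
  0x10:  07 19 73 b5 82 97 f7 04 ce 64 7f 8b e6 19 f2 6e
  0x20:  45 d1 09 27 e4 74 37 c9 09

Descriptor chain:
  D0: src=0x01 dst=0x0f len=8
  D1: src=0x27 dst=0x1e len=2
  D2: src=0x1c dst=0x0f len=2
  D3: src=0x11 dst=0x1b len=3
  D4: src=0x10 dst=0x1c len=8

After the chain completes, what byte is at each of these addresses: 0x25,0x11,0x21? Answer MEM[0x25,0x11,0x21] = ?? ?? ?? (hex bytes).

  after D0: wrote 8B at 0x0f = 382c5ecf28aa553e
  after D1: wrote 2B at 0x1e = c909
  after D2: wrote 2B at 0x0f = e619
  after D3: wrote 3B at 0x1b = 5ecf28
  after D4: wrote 8B at 0x1c = 195ecf28aa553e04
query mem[0x25]=0x74, mem[0x11]=0x5e, mem[0x21]=0x55

MEM[0x25,0x11,0x21] = 74 5e 55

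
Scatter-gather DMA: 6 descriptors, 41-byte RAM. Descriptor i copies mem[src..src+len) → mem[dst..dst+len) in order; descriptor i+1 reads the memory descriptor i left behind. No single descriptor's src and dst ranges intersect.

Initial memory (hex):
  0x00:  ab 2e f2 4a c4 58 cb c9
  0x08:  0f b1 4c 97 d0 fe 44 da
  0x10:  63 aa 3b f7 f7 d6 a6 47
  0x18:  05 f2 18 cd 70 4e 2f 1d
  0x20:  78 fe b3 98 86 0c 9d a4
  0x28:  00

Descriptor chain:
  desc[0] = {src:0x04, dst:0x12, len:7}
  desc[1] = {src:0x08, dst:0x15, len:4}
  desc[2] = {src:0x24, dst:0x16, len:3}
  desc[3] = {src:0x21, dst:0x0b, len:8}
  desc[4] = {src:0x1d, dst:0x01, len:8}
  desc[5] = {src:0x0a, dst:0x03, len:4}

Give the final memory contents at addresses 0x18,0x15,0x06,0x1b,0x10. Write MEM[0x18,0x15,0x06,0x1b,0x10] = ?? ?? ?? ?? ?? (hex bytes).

D0: mem[0x12..0x18] <- [c4 58 cb c9 0f b1 4c]
D1: mem[0x15..0x18] <- [0f b1 4c 97]
D2: mem[0x16..0x18] <- [86 0c 9d]
D3: mem[0x0b..0x12] <- [fe b3 98 86 0c 9d a4 00]
D4: mem[0x01..0x08] <- [4e 2f 1d 78 fe b3 98 86]
D5: mem[0x03..0x06] <- [4c fe b3 98]
query mem[0x18]=0x9d, mem[0x15]=0x0f, mem[0x06]=0x98, mem[0x1b]=0xcd, mem[0x10]=0x9d

MEM[0x18,0x15,0x06,0x1b,0x10] = 9d 0f 98 cd 9d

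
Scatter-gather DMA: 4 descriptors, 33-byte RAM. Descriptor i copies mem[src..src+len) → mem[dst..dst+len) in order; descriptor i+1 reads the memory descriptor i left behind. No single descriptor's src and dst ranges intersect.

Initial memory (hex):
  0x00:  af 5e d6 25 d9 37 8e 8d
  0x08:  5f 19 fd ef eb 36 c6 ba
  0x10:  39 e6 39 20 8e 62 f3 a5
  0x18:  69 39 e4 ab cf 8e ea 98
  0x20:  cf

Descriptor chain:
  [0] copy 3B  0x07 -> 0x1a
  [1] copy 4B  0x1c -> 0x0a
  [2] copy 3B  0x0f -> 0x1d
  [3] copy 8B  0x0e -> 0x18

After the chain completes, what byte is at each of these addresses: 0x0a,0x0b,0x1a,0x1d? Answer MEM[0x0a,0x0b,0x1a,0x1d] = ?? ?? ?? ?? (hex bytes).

MEM[0x0a,0x0b,0x1a,0x1d] = 19 8e 39 20

D0: mem[0x1a..0x1c] <- [8d 5f 19]
D1: mem[0x0a..0x0d] <- [19 8e ea 98]
D2: mem[0x1d..0x1f] <- [ba 39 e6]
D3: mem[0x18..0x1f] <- [c6 ba 39 e6 39 20 8e 62]
query mem[0x0a]=0x19, mem[0x0b]=0x8e, mem[0x1a]=0x39, mem[0x1d]=0x20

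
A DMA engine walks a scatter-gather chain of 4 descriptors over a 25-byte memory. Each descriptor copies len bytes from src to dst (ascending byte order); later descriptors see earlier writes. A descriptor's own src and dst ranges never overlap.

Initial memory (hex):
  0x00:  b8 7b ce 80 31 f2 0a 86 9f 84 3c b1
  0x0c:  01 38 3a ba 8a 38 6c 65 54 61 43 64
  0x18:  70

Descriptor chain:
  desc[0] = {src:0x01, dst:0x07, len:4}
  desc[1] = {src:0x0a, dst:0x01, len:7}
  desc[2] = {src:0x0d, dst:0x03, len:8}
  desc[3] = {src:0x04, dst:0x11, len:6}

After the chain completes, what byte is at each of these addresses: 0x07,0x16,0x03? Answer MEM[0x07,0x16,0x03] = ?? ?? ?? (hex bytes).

D0: mem[0x07..0x0a] <- [7b ce 80 31]
D1: mem[0x01..0x07] <- [31 b1 01 38 3a ba 8a]
D2: mem[0x03..0x0a] <- [38 3a ba 8a 38 6c 65 54]
D3: mem[0x11..0x16] <- [3a ba 8a 38 6c 65]
query mem[0x07]=0x38, mem[0x16]=0x65, mem[0x03]=0x38

MEM[0x07,0x16,0x03] = 38 65 38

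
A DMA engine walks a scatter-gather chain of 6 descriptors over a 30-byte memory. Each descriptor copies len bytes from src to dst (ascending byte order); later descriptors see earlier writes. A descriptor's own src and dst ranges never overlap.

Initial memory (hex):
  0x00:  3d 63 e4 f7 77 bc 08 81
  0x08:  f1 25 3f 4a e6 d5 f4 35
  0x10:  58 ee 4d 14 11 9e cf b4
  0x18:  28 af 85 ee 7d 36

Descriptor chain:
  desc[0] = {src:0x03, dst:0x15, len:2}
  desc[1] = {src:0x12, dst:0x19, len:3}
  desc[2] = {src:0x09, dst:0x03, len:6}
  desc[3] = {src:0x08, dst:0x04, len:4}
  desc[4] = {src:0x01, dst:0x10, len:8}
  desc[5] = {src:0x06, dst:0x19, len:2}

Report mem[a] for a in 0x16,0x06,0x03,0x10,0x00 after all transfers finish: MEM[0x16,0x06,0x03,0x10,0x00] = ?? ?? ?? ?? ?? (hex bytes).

MEM[0x16,0x06,0x03,0x10,0x00] = 4a 3f 25 63 3d

#0 dst[0x15+2] := {0xf7,0x77}
#1 dst[0x19+3] := {0x4d,0x14,0x11}
#2 dst[0x03+6] := {0x25,0x3f,0x4a,0xe6,0xd5,0xf4}
#3 dst[0x04+4] := {0xf4,0x25,0x3f,0x4a}
#4 dst[0x10+8] := {0x63,0xe4,0x25,0xf4,0x25,0x3f,0x4a,0xf4}
#5 dst[0x19+2] := {0x3f,0x4a}
query mem[0x16]=0x4a, mem[0x06]=0x3f, mem[0x03]=0x25, mem[0x10]=0x63, mem[0x00]=0x3d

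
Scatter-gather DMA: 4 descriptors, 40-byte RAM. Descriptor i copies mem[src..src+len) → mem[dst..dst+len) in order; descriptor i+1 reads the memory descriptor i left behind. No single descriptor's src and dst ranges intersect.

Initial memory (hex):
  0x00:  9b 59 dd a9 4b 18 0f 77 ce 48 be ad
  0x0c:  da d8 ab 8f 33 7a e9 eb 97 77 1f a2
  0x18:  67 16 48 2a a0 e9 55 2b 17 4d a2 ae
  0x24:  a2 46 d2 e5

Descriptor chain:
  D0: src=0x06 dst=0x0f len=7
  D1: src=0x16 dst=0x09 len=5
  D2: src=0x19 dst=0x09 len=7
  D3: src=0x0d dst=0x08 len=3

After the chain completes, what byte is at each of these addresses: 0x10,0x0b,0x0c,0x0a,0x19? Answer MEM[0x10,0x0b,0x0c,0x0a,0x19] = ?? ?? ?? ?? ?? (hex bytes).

#0 dst[0x0f+7] := {0x0f,0x77,0xce,0x48,0xbe,0xad,0xda}
#1 dst[0x09+5] := {0x1f,0xa2,0x67,0x16,0x48}
#2 dst[0x09+7] := {0x16,0x48,0x2a,0xa0,0xe9,0x55,0x2b}
#3 dst[0x08+3] := {0xe9,0x55,0x2b}
query mem[0x10]=0x77, mem[0x0b]=0x2a, mem[0x0c]=0xa0, mem[0x0a]=0x2b, mem[0x19]=0x16

MEM[0x10,0x0b,0x0c,0x0a,0x19] = 77 2a a0 2b 16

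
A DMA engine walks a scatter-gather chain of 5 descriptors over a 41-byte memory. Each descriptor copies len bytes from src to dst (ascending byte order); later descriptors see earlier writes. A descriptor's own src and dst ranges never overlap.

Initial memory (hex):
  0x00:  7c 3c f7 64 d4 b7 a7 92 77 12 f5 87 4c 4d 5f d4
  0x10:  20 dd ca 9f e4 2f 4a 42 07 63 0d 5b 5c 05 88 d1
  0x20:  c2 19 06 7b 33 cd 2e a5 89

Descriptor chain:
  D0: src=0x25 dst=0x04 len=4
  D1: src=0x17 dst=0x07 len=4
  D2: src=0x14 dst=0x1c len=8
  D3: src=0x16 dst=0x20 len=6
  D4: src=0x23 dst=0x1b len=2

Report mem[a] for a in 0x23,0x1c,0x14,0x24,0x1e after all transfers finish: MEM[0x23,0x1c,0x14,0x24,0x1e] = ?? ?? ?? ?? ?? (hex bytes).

MEM[0x23,0x1c,0x14,0x24,0x1e] = 63 0d e4 0d 4a

D0: mem[0x04..0x07] <- [cd 2e a5 89]
D1: mem[0x07..0x0a] <- [42 07 63 0d]
D2: mem[0x1c..0x23] <- [e4 2f 4a 42 07 63 0d 5b]
D3: mem[0x20..0x25] <- [4a 42 07 63 0d 5b]
D4: mem[0x1b..0x1c] <- [63 0d]
query mem[0x23]=0x63, mem[0x1c]=0x0d, mem[0x14]=0xe4, mem[0x24]=0x0d, mem[0x1e]=0x4a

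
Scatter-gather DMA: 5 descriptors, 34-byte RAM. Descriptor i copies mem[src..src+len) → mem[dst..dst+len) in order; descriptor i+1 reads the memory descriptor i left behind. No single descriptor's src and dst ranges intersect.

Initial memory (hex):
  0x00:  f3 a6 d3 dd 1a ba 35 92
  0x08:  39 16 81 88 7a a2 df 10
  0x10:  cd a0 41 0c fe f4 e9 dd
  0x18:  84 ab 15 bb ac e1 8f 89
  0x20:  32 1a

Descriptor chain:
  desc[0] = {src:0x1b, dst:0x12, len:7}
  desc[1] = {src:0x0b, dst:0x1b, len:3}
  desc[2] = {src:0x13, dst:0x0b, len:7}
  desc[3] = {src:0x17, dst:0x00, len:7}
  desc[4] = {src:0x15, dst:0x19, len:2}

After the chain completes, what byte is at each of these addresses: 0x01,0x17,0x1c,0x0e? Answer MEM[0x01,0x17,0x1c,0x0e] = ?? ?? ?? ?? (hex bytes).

MEM[0x01,0x17,0x1c,0x0e] = 1a 32 7a 89

  after D0: wrote 7B at 0x12 = bbace18f89321a
  after D1: wrote 3B at 0x1b = 887aa2
  after D2: wrote 7B at 0x0b = ace18f89321aab
  after D3: wrote 7B at 0x00 = 321aab15887aa2
  after D4: wrote 2B at 0x19 = 8f89
query mem[0x01]=0x1a, mem[0x17]=0x32, mem[0x1c]=0x7a, mem[0x0e]=0x89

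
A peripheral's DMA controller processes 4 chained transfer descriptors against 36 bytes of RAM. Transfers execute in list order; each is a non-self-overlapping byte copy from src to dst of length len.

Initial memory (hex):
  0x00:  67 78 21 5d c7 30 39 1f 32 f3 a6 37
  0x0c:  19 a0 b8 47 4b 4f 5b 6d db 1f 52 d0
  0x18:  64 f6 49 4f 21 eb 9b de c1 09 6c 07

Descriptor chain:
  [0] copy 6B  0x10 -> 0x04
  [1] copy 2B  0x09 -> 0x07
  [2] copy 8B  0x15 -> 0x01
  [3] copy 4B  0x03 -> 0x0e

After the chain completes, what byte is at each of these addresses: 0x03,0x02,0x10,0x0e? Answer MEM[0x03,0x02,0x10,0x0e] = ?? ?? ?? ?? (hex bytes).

#0 dst[0x04+6] := {0x4b,0x4f,0x5b,0x6d,0xdb,0x1f}
#1 dst[0x07+2] := {0x1f,0xa6}
#2 dst[0x01+8] := {0x1f,0x52,0xd0,0x64,0xf6,0x49,0x4f,0x21}
#3 dst[0x0e+4] := {0xd0,0x64,0xf6,0x49}
query mem[0x03]=0xd0, mem[0x02]=0x52, mem[0x10]=0xf6, mem[0x0e]=0xd0

MEM[0x03,0x02,0x10,0x0e] = d0 52 f6 d0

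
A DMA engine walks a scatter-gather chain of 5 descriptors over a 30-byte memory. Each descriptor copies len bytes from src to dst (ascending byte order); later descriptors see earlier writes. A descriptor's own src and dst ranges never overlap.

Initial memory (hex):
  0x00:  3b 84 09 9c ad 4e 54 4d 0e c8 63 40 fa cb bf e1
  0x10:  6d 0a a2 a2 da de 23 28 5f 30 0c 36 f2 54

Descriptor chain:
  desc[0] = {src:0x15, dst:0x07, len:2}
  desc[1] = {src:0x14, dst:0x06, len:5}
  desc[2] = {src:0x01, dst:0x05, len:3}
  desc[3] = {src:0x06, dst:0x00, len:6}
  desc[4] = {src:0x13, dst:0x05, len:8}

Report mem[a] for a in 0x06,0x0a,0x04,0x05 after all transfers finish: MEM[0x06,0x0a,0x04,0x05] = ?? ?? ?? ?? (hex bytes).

MEM[0x06,0x0a,0x04,0x05] = da 5f 5f a2

#0 dst[0x07+2] := {0xde,0x23}
#1 dst[0x06+5] := {0xda,0xde,0x23,0x28,0x5f}
#2 dst[0x05+3] := {0x84,0x09,0x9c}
#3 dst[0x00+6] := {0x09,0x9c,0x23,0x28,0x5f,0x40}
#4 dst[0x05+8] := {0xa2,0xda,0xde,0x23,0x28,0x5f,0x30,0x0c}
query mem[0x06]=0xda, mem[0x0a]=0x5f, mem[0x04]=0x5f, mem[0x05]=0xa2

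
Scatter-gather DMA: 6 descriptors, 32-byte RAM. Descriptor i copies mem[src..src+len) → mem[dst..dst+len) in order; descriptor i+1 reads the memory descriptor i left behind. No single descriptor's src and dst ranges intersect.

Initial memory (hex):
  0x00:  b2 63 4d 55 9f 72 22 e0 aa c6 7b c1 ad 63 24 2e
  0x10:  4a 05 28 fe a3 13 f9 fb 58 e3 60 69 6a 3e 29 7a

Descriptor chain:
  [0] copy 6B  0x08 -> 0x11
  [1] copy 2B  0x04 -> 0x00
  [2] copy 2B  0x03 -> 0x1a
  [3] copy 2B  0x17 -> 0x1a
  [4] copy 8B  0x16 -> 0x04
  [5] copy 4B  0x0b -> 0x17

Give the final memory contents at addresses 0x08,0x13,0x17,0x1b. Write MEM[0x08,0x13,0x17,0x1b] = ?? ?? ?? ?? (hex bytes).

MEM[0x08,0x13,0x17,0x1b] = fb 7b 3e 58

D0: mem[0x11..0x16] <- [aa c6 7b c1 ad 63]
D1: mem[0x00..0x01] <- [9f 72]
D2: mem[0x1a..0x1b] <- [55 9f]
D3: mem[0x1a..0x1b] <- [fb 58]
D4: mem[0x04..0x0b] <- [63 fb 58 e3 fb 58 6a 3e]
D5: mem[0x17..0x1a] <- [3e ad 63 24]
query mem[0x08]=0xfb, mem[0x13]=0x7b, mem[0x17]=0x3e, mem[0x1b]=0x58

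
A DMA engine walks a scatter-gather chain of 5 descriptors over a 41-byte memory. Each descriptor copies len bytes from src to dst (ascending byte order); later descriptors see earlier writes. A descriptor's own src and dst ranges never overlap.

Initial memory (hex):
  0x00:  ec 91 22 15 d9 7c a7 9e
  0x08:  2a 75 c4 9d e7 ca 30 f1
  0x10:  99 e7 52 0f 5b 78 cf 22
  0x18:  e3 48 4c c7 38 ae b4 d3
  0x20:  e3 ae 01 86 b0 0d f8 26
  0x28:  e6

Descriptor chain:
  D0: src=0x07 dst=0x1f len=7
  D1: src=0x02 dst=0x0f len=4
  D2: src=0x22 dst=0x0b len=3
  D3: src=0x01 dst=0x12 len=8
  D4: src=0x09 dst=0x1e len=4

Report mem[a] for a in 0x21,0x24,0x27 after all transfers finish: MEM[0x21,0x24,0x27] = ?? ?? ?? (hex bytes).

  after D0: wrote 7B at 0x1f = 9e2a75c49de7ca
  after D1: wrote 4B at 0x0f = 2215d97c
  after D2: wrote 3B at 0x0b = c49de7
  after D3: wrote 8B at 0x12 = 912215d97ca79e2a
  after D4: wrote 4B at 0x1e = 75c4c49d
query mem[0x21]=0x9d, mem[0x24]=0xe7, mem[0x27]=0x26

MEM[0x21,0x24,0x27] = 9d e7 26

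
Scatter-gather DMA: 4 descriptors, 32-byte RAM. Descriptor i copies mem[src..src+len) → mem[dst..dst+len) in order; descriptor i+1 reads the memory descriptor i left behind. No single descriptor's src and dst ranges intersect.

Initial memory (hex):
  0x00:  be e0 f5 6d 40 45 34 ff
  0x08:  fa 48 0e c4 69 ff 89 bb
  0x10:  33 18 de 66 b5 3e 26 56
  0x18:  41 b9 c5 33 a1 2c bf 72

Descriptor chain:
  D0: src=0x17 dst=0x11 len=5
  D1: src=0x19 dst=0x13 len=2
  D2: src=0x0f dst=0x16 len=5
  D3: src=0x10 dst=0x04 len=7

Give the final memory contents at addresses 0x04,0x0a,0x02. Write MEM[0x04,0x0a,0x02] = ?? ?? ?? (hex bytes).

[0] 0x17->0x11 len=5 : 56 41 b9 c5 33
[1] 0x19->0x13 len=2 : b9 c5
[2] 0x0f->0x16 len=5 : bb 33 56 41 b9
[3] 0x10->0x04 len=7 : 33 56 41 b9 c5 33 bb
query mem[0x04]=0x33, mem[0x0a]=0xbb, mem[0x02]=0xf5

MEM[0x04,0x0a,0x02] = 33 bb f5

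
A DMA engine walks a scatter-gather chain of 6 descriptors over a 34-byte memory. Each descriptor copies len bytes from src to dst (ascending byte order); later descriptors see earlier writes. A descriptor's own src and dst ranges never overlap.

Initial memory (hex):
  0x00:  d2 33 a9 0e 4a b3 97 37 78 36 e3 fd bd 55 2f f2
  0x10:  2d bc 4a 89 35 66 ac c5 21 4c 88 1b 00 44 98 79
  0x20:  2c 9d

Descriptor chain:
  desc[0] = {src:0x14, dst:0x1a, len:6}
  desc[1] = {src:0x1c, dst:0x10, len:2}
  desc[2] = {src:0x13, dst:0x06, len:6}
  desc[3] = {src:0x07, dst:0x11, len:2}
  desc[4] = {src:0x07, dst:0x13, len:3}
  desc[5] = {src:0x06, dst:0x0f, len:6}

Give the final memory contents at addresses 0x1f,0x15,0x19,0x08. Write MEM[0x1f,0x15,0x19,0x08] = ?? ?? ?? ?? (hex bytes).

MEM[0x1f,0x15,0x19,0x08] = 4c ac 4c 66

D0: mem[0x1a..0x1f] <- [35 66 ac c5 21 4c]
D1: mem[0x10..0x11] <- [ac c5]
D2: mem[0x06..0x0b] <- [89 35 66 ac c5 21]
D3: mem[0x11..0x12] <- [35 66]
D4: mem[0x13..0x15] <- [35 66 ac]
D5: mem[0x0f..0x14] <- [89 35 66 ac c5 21]
query mem[0x1f]=0x4c, mem[0x15]=0xac, mem[0x19]=0x4c, mem[0x08]=0x66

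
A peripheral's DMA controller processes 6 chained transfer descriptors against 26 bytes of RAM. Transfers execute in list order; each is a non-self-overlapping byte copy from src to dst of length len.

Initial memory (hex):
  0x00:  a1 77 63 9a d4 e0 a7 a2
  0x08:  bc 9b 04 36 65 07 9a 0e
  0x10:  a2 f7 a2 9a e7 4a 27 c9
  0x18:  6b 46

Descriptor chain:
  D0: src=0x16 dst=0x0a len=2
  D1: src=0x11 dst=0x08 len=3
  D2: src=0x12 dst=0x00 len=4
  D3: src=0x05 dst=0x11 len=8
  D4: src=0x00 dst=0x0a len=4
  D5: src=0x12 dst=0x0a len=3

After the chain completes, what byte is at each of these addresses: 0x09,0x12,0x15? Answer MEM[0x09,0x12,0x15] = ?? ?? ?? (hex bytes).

MEM[0x09,0x12,0x15] = a2 a7 a2

#0 dst[0x0a+2] := {0x27,0xc9}
#1 dst[0x08+3] := {0xf7,0xa2,0x9a}
#2 dst[0x00+4] := {0xa2,0x9a,0xe7,0x4a}
#3 dst[0x11+8] := {0xe0,0xa7,0xa2,0xf7,0xa2,0x9a,0xc9,0x65}
#4 dst[0x0a+4] := {0xa2,0x9a,0xe7,0x4a}
#5 dst[0x0a+3] := {0xa7,0xa2,0xf7}
query mem[0x09]=0xa2, mem[0x12]=0xa7, mem[0x15]=0xa2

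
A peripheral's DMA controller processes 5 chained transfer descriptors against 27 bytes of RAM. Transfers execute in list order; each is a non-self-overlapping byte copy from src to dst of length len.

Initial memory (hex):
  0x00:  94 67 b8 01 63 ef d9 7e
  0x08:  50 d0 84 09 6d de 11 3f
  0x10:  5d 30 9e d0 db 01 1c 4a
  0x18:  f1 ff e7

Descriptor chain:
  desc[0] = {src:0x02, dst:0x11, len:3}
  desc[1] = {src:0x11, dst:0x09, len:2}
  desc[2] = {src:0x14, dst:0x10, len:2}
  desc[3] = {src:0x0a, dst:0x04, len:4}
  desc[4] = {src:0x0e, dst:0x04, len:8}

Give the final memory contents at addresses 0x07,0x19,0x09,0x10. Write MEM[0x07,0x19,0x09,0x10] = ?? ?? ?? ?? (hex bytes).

D0: mem[0x11..0x13] <- [b8 01 63]
D1: mem[0x09..0x0a] <- [b8 01]
D2: mem[0x10..0x11] <- [db 01]
D3: mem[0x04..0x07] <- [01 09 6d de]
D4: mem[0x04..0x0b] <- [11 3f db 01 01 63 db 01]
query mem[0x07]=0x01, mem[0x19]=0xff, mem[0x09]=0x63, mem[0x10]=0xdb

MEM[0x07,0x19,0x09,0x10] = 01 ff 63 db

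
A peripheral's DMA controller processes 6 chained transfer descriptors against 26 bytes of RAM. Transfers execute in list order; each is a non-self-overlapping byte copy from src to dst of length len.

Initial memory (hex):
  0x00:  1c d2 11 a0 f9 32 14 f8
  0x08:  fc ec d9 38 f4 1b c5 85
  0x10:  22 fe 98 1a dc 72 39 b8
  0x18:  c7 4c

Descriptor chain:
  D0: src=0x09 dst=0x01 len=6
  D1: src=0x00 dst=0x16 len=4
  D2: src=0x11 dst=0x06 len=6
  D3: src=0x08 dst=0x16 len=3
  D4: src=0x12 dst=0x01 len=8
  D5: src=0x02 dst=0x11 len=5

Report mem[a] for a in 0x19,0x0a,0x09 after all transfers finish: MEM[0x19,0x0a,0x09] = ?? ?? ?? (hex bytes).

[0] 0x09->0x01 len=6 : ec d9 38 f4 1b c5
[1] 0x00->0x16 len=4 : 1c ec d9 38
[2] 0x11->0x06 len=6 : fe 98 1a dc 72 1c
[3] 0x08->0x16 len=3 : 1a dc 72
[4] 0x12->0x01 len=8 : 98 1a dc 72 1a dc 72 38
[5] 0x02->0x11 len=5 : 1a dc 72 1a dc
query mem[0x19]=0x38, mem[0x0a]=0x72, mem[0x09]=0xdc

MEM[0x19,0x0a,0x09] = 38 72 dc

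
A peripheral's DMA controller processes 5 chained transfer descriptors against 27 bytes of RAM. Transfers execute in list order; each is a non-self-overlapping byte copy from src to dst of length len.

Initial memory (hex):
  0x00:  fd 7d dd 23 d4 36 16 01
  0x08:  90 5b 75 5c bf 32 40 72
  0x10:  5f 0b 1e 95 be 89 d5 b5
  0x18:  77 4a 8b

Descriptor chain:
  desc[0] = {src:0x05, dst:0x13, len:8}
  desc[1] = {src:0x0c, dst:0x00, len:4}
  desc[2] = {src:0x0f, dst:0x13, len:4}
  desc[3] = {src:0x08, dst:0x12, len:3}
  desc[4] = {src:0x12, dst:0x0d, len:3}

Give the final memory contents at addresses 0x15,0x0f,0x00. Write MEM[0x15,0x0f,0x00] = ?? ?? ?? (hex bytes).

MEM[0x15,0x0f,0x00] = 0b 75 bf

D0: mem[0x13..0x1a] <- [36 16 01 90 5b 75 5c bf]
D1: mem[0x00..0x03] <- [bf 32 40 72]
D2: mem[0x13..0x16] <- [72 5f 0b 1e]
D3: mem[0x12..0x14] <- [90 5b 75]
D4: mem[0x0d..0x0f] <- [90 5b 75]
query mem[0x15]=0x0b, mem[0x0f]=0x75, mem[0x00]=0xbf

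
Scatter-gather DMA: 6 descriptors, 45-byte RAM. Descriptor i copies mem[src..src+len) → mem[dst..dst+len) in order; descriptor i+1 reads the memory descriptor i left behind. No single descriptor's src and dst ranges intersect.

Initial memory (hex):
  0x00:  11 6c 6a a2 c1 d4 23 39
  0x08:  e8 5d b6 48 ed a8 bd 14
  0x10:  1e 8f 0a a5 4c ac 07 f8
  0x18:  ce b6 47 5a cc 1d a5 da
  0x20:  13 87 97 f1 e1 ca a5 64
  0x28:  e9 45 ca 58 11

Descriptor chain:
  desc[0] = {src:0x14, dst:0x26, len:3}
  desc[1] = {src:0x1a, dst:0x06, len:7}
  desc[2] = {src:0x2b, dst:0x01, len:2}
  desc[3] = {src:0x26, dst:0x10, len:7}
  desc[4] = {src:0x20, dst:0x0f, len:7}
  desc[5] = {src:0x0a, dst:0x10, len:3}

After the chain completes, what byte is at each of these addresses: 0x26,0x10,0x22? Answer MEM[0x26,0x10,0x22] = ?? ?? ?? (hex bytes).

[0] 0x14->0x26 len=3 : 4c ac 07
[1] 0x1a->0x06 len=7 : 47 5a cc 1d a5 da 13
[2] 0x2b->0x01 len=2 : 58 11
[3] 0x26->0x10 len=7 : 4c ac 07 45 ca 58 11
[4] 0x20->0x0f len=7 : 13 87 97 f1 e1 ca 4c
[5] 0x0a->0x10 len=3 : a5 da 13
query mem[0x26]=0x4c, mem[0x10]=0xa5, mem[0x22]=0x97

MEM[0x26,0x10,0x22] = 4c a5 97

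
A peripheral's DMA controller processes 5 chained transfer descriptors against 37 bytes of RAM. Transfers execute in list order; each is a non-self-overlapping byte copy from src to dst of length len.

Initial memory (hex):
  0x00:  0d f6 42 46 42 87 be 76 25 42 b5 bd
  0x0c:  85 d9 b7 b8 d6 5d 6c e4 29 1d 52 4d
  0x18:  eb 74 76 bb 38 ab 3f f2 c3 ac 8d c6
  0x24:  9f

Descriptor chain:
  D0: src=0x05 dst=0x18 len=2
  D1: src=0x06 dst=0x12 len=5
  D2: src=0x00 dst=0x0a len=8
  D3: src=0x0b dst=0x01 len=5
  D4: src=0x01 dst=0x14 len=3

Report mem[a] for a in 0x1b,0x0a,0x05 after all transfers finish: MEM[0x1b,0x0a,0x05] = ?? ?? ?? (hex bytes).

#0 dst[0x18+2] := {0x87,0xbe}
#1 dst[0x12+5] := {0xbe,0x76,0x25,0x42,0xb5}
#2 dst[0x0a+8] := {0x0d,0xf6,0x42,0x46,0x42,0x87,0xbe,0x76}
#3 dst[0x01+5] := {0xf6,0x42,0x46,0x42,0x87}
#4 dst[0x14+3] := {0xf6,0x42,0x46}
query mem[0x1b]=0xbb, mem[0x0a]=0x0d, mem[0x05]=0x87

MEM[0x1b,0x0a,0x05] = bb 0d 87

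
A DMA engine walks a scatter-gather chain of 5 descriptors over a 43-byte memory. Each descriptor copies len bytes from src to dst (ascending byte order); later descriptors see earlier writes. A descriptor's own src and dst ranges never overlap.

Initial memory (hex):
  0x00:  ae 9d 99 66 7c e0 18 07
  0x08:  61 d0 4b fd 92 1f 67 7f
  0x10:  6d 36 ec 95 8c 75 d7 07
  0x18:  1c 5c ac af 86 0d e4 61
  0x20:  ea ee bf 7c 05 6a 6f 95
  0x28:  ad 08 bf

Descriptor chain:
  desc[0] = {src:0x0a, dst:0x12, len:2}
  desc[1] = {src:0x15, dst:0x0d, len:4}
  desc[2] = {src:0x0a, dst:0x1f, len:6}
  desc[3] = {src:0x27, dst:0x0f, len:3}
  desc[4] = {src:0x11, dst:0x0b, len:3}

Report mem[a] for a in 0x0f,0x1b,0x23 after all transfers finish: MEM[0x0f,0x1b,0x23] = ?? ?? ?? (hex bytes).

D0: mem[0x12..0x13] <- [4b fd]
D1: mem[0x0d..0x10] <- [75 d7 07 1c]
D2: mem[0x1f..0x24] <- [4b fd 92 75 d7 07]
D3: mem[0x0f..0x11] <- [95 ad 08]
D4: mem[0x0b..0x0d] <- [08 4b fd]
query mem[0x0f]=0x95, mem[0x1b]=0xaf, mem[0x23]=0xd7

MEM[0x0f,0x1b,0x23] = 95 af d7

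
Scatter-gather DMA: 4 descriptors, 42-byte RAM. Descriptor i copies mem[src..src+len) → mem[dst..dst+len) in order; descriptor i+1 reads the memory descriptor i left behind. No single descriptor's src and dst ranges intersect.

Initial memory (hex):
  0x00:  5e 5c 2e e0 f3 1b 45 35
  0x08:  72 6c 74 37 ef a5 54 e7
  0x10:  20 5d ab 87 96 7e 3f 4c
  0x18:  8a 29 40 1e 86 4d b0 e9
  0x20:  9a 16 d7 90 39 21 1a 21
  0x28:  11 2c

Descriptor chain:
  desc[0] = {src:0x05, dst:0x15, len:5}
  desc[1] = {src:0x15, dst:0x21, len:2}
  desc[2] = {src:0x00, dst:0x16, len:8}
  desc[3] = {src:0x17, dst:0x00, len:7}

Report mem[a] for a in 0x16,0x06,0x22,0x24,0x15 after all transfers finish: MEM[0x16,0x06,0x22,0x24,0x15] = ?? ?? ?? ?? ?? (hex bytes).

MEM[0x16,0x06,0x22,0x24,0x15] = 5e 35 45 39 1b

D0: mem[0x15..0x19] <- [1b 45 35 72 6c]
D1: mem[0x21..0x22] <- [1b 45]
D2: mem[0x16..0x1d] <- [5e 5c 2e e0 f3 1b 45 35]
D3: mem[0x00..0x06] <- [5c 2e e0 f3 1b 45 35]
query mem[0x16]=0x5e, mem[0x06]=0x35, mem[0x22]=0x45, mem[0x24]=0x39, mem[0x15]=0x1b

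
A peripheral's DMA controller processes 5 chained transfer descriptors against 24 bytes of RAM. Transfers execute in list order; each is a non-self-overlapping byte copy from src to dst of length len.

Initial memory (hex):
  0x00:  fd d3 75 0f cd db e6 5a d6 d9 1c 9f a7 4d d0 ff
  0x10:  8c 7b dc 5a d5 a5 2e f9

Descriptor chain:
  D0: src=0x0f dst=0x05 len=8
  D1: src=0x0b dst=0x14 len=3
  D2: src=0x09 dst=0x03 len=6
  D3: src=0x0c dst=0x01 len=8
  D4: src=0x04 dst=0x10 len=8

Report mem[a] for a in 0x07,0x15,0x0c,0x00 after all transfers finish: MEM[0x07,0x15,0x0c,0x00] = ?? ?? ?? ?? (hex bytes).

MEM[0x07,0x15,0x0c,0x00] = dc 5a 2e fd

  after D0: wrote 8B at 0x05 = ff8c7bdc5ad5a52e
  after D1: wrote 3B at 0x14 = a52e4d
  after D2: wrote 6B at 0x03 = 5ad5a52e4dd0
  after D3: wrote 8B at 0x01 = 2e4dd0ff8c7bdc5a
  after D4: wrote 8B at 0x10 = ff8c7bdc5a5ad5a5
query mem[0x07]=0xdc, mem[0x15]=0x5a, mem[0x0c]=0x2e, mem[0x00]=0xfd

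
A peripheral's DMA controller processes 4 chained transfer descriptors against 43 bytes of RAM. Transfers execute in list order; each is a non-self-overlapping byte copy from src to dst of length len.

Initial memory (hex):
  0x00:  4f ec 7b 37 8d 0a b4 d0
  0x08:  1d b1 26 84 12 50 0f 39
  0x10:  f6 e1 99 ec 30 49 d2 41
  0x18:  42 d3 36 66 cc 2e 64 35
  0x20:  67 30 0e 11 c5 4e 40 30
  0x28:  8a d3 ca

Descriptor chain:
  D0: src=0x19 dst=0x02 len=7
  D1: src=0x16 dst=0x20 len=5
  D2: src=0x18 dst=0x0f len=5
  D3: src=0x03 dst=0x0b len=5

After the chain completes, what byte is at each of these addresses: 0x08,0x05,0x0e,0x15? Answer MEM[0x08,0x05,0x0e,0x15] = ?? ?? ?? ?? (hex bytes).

D0: mem[0x02..0x08] <- [d3 36 66 cc 2e 64 35]
D1: mem[0x20..0x24] <- [d2 41 42 d3 36]
D2: mem[0x0f..0x13] <- [42 d3 36 66 cc]
D3: mem[0x0b..0x0f] <- [36 66 cc 2e 64]
query mem[0x08]=0x35, mem[0x05]=0xcc, mem[0x0e]=0x2e, mem[0x15]=0x49

MEM[0x08,0x05,0x0e,0x15] = 35 cc 2e 49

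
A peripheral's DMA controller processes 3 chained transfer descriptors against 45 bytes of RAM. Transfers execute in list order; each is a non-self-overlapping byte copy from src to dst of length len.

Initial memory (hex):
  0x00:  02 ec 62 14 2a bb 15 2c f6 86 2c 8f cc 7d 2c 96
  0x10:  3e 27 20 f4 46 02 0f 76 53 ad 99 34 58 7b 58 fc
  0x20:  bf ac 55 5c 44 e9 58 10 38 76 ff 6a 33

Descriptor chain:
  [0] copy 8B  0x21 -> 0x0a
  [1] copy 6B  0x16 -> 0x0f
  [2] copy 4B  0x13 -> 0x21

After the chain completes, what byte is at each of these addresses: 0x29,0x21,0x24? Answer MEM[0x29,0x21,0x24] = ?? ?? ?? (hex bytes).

[0] 0x21->0x0a len=8 : ac 55 5c 44 e9 58 10 38
[1] 0x16->0x0f len=6 : 0f 76 53 ad 99 34
[2] 0x13->0x21 len=4 : 99 34 02 0f
query mem[0x29]=0x76, mem[0x21]=0x99, mem[0x24]=0x0f

MEM[0x29,0x21,0x24] = 76 99 0f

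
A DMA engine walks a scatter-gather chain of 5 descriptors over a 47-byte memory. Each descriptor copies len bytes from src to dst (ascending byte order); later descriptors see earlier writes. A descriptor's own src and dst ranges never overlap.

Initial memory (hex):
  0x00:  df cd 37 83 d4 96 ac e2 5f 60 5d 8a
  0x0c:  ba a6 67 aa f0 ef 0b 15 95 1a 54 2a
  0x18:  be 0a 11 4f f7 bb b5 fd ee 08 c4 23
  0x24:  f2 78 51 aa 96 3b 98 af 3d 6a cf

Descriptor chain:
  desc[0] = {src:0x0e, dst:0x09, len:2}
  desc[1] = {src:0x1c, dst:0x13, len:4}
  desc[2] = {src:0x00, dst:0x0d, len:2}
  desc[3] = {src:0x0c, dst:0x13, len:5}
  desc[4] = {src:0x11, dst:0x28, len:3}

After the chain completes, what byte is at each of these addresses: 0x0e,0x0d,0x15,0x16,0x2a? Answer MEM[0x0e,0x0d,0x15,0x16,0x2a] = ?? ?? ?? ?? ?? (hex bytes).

MEM[0x0e,0x0d,0x15,0x16,0x2a] = cd df cd aa ba

[0] 0x0e->0x09 len=2 : 67 aa
[1] 0x1c->0x13 len=4 : f7 bb b5 fd
[2] 0x00->0x0d len=2 : df cd
[3] 0x0c->0x13 len=5 : ba df cd aa f0
[4] 0x11->0x28 len=3 : ef 0b ba
query mem[0x0e]=0xcd, mem[0x0d]=0xdf, mem[0x15]=0xcd, mem[0x16]=0xaa, mem[0x2a]=0xba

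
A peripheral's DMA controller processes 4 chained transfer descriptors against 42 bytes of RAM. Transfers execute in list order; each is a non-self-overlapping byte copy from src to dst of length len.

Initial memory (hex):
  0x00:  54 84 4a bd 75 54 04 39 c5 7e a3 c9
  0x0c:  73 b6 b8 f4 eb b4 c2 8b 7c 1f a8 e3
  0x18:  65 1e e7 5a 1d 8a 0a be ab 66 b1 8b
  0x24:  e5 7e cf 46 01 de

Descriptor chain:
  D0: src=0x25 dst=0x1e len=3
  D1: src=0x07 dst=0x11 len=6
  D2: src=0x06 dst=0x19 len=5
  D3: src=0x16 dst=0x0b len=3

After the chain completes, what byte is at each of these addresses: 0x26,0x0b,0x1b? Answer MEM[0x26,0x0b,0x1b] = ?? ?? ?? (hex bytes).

MEM[0x26,0x0b,0x1b] = cf 73 c5

[0] 0x25->0x1e len=3 : 7e cf 46
[1] 0x07->0x11 len=6 : 39 c5 7e a3 c9 73
[2] 0x06->0x19 len=5 : 04 39 c5 7e a3
[3] 0x16->0x0b len=3 : 73 e3 65
query mem[0x26]=0xcf, mem[0x0b]=0x73, mem[0x1b]=0xc5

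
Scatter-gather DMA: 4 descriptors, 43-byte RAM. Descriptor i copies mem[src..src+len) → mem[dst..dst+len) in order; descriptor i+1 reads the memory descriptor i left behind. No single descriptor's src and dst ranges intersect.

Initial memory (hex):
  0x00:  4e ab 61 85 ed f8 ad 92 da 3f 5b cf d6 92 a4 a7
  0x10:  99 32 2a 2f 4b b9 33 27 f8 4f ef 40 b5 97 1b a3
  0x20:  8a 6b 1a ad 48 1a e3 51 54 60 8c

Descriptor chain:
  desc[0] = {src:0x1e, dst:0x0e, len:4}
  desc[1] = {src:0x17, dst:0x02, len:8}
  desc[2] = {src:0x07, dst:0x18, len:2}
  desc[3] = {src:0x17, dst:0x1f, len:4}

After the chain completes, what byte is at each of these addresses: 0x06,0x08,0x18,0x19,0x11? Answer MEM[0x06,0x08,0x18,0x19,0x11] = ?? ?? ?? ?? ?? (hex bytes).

MEM[0x06,0x08,0x18,0x19,0x11] = 40 97 b5 97 6b

#0 dst[0x0e+4] := {0x1b,0xa3,0x8a,0x6b}
#1 dst[0x02+8] := {0x27,0xf8,0x4f,0xef,0x40,0xb5,0x97,0x1b}
#2 dst[0x18+2] := {0xb5,0x97}
#3 dst[0x1f+4] := {0x27,0xb5,0x97,0xef}
query mem[0x06]=0x40, mem[0x08]=0x97, mem[0x18]=0xb5, mem[0x19]=0x97, mem[0x11]=0x6b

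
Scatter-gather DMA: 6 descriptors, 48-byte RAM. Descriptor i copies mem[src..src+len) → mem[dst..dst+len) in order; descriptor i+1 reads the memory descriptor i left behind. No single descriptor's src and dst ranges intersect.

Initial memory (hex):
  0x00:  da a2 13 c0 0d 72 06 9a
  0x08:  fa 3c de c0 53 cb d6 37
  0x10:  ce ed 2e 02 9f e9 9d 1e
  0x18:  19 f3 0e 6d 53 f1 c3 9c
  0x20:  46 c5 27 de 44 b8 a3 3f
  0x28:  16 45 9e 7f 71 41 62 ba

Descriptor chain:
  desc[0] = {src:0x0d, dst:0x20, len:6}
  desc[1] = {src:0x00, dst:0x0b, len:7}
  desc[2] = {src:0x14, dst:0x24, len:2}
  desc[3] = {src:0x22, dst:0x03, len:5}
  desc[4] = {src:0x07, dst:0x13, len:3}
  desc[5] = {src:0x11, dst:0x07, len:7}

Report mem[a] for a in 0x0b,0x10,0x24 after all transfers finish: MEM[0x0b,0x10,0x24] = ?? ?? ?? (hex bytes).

MEM[0x0b,0x10,0x24] = 3c 72 9f

#0 dst[0x20+6] := {0xcb,0xd6,0x37,0xce,0xed,0x2e}
#1 dst[0x0b+7] := {0xda,0xa2,0x13,0xc0,0x0d,0x72,0x06}
#2 dst[0x24+2] := {0x9f,0xe9}
#3 dst[0x03+5] := {0x37,0xce,0x9f,0xe9,0xa3}
#4 dst[0x13+3] := {0xa3,0xfa,0x3c}
#5 dst[0x07+7] := {0x06,0x2e,0xa3,0xfa,0x3c,0x9d,0x1e}
query mem[0x0b]=0x3c, mem[0x10]=0x72, mem[0x24]=0x9f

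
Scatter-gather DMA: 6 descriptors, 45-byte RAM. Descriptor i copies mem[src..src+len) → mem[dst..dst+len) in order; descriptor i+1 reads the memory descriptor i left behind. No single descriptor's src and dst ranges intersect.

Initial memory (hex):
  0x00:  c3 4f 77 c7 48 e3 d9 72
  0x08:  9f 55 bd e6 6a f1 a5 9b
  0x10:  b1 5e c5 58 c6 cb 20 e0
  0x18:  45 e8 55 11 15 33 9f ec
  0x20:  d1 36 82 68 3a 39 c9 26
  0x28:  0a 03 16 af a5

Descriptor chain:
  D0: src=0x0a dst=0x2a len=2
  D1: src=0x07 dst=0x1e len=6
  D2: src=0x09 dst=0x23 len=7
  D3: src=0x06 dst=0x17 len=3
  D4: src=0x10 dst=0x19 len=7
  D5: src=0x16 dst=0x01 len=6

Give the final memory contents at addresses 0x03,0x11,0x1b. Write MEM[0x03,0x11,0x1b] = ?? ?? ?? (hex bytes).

  after D0: wrote 2B at 0x2a = bde6
  after D1: wrote 6B at 0x1e = 729f55bde66a
  after D2: wrote 7B at 0x23 = 55bde66af1a59b
  after D3: wrote 3B at 0x17 = d9729f
  after D4: wrote 7B at 0x19 = b15ec558c6cb20
  after D5: wrote 6B at 0x01 = 20d972b15ec5
query mem[0x03]=0x72, mem[0x11]=0x5e, mem[0x1b]=0xc5

MEM[0x03,0x11,0x1b] = 72 5e c5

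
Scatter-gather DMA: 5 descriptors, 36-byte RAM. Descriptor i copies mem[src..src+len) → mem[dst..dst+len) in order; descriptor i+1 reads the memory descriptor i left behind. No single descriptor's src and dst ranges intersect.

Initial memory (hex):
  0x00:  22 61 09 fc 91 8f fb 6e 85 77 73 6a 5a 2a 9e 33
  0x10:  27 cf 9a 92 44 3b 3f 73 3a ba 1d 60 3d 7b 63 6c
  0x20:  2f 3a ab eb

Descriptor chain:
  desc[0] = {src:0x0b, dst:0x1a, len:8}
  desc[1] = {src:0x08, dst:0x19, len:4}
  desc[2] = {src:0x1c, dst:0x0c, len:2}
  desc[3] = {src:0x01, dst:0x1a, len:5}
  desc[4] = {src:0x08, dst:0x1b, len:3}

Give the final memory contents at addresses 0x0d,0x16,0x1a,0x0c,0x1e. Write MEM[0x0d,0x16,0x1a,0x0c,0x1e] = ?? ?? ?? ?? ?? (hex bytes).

MEM[0x0d,0x16,0x1a,0x0c,0x1e] = 9e 3f 61 6a 8f

D0: mem[0x1a..0x21] <- [6a 5a 2a 9e 33 27 cf 9a]
D1: mem[0x19..0x1c] <- [85 77 73 6a]
D2: mem[0x0c..0x0d] <- [6a 9e]
D3: mem[0x1a..0x1e] <- [61 09 fc 91 8f]
D4: mem[0x1b..0x1d] <- [85 77 73]
query mem[0x0d]=0x9e, mem[0x16]=0x3f, mem[0x1a]=0x61, mem[0x0c]=0x6a, mem[0x1e]=0x8f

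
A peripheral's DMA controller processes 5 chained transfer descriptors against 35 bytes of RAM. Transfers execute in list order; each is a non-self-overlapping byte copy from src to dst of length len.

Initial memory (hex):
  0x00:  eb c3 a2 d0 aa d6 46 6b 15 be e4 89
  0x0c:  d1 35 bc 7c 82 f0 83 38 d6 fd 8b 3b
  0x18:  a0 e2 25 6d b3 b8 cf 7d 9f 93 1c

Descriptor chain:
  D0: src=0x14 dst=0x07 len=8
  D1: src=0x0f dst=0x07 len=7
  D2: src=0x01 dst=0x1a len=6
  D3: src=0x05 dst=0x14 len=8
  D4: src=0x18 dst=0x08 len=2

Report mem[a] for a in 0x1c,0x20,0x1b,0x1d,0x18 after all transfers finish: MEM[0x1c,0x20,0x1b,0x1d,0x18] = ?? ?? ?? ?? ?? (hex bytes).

MEM[0x1c,0x20,0x1b,0x1d,0x18] = d0 9f d6 aa f0

D0: mem[0x07..0x0e] <- [d6 fd 8b 3b a0 e2 25 6d]
D1: mem[0x07..0x0d] <- [7c 82 f0 83 38 d6 fd]
D2: mem[0x1a..0x1f] <- [c3 a2 d0 aa d6 46]
D3: mem[0x14..0x1b] <- [d6 46 7c 82 f0 83 38 d6]
D4: mem[0x08..0x09] <- [f0 83]
query mem[0x1c]=0xd0, mem[0x20]=0x9f, mem[0x1b]=0xd6, mem[0x1d]=0xaa, mem[0x18]=0xf0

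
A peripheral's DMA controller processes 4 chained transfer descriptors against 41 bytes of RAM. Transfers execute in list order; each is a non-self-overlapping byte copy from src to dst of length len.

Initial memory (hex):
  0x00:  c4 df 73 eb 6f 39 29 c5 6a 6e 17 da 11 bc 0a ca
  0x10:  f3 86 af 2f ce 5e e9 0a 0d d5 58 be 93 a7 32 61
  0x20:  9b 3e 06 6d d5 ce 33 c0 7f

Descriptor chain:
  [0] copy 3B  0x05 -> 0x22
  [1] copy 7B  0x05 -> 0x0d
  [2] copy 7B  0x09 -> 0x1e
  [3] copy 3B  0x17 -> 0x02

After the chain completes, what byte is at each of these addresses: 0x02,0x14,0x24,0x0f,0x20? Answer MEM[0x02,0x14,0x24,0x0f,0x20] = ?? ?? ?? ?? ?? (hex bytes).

MEM[0x02,0x14,0x24,0x0f,0x20] = 0a ce c5 c5 da

  after D0: wrote 3B at 0x22 = 3929c5
  after D1: wrote 7B at 0x0d = 3929c56a6e17da
  after D2: wrote 7B at 0x1e = 6e17da113929c5
  after D3: wrote 3B at 0x02 = 0a0dd5
query mem[0x02]=0x0a, mem[0x14]=0xce, mem[0x24]=0xc5, mem[0x0f]=0xc5, mem[0x20]=0xda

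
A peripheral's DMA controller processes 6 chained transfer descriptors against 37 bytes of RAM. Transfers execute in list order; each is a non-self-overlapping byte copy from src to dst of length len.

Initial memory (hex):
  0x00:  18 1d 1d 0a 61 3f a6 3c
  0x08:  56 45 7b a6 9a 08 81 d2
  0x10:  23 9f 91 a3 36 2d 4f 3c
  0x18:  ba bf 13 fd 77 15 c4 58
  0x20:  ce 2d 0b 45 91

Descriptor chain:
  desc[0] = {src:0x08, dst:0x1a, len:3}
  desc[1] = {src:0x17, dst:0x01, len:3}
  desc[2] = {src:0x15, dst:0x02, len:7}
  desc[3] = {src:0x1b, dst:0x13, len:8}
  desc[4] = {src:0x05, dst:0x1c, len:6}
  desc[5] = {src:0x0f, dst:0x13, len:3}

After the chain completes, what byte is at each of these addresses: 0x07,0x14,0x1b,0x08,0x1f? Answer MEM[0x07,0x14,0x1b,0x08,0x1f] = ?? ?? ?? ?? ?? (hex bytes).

#0 dst[0x1a+3] := {0x56,0x45,0x7b}
#1 dst[0x01+3] := {0x3c,0xba,0xbf}
#2 dst[0x02+7] := {0x2d,0x4f,0x3c,0xba,0xbf,0x56,0x45}
#3 dst[0x13+8] := {0x45,0x7b,0x15,0xc4,0x58,0xce,0x2d,0x0b}
#4 dst[0x1c+6] := {0xba,0xbf,0x56,0x45,0x45,0x7b}
#5 dst[0x13+3] := {0xd2,0x23,0x9f}
query mem[0x07]=0x56, mem[0x14]=0x23, mem[0x1b]=0x45, mem[0x08]=0x45, mem[0x1f]=0x45

MEM[0x07,0x14,0x1b,0x08,0x1f] = 56 23 45 45 45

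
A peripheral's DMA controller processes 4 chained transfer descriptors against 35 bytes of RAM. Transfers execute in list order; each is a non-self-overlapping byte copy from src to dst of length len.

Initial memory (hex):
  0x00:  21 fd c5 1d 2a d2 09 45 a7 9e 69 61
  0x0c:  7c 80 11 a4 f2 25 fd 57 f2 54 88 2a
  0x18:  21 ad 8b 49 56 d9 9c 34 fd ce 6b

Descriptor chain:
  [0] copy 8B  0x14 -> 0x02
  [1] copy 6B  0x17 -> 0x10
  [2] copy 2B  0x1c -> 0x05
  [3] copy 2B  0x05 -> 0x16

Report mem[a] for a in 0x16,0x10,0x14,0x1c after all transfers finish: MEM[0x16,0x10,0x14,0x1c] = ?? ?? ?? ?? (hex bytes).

#0 dst[0x02+8] := {0xf2,0x54,0x88,0x2a,0x21,0xad,0x8b,0x49}
#1 dst[0x10+6] := {0x2a,0x21,0xad,0x8b,0x49,0x56}
#2 dst[0x05+2] := {0x56,0xd9}
#3 dst[0x16+2] := {0x56,0xd9}
query mem[0x16]=0x56, mem[0x10]=0x2a, mem[0x14]=0x49, mem[0x1c]=0x56

MEM[0x16,0x10,0x14,0x1c] = 56 2a 49 56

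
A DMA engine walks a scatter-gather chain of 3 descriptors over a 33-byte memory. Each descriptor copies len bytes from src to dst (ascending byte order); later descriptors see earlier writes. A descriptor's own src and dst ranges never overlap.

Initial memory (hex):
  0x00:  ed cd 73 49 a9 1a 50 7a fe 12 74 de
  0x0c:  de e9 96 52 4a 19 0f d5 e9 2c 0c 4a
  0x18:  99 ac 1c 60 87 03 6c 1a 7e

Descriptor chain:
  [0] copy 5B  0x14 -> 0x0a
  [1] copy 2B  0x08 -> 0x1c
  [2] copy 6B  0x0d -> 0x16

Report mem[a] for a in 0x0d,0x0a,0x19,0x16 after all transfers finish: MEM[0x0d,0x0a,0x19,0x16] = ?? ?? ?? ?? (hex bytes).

MEM[0x0d,0x0a,0x19,0x16] = 4a e9 4a 4a

[0] 0x14->0x0a len=5 : e9 2c 0c 4a 99
[1] 0x08->0x1c len=2 : fe 12
[2] 0x0d->0x16 len=6 : 4a 99 52 4a 19 0f
query mem[0x0d]=0x4a, mem[0x0a]=0xe9, mem[0x19]=0x4a, mem[0x16]=0x4a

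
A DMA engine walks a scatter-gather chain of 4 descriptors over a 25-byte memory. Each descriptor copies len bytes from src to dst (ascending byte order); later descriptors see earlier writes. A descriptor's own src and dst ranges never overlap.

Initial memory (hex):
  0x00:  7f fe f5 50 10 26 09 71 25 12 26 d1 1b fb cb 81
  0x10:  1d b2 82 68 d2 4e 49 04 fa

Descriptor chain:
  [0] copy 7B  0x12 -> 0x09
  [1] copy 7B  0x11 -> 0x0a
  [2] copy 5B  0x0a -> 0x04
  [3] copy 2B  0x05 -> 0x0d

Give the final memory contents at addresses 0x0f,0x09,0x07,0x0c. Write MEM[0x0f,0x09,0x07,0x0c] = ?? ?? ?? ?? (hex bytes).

MEM[0x0f,0x09,0x07,0x0c] = 49 82 d2 68

[0] 0x12->0x09 len=7 : 82 68 d2 4e 49 04 fa
[1] 0x11->0x0a len=7 : b2 82 68 d2 4e 49 04
[2] 0x0a->0x04 len=5 : b2 82 68 d2 4e
[3] 0x05->0x0d len=2 : 82 68
query mem[0x0f]=0x49, mem[0x09]=0x82, mem[0x07]=0xd2, mem[0x0c]=0x68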